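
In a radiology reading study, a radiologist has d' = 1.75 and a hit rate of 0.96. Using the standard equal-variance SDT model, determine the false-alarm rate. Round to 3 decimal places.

false-alarm rate = 0.500

z(hit rate) = z(0.96) = 1.7507
z(FA) = z(H) − d' = 1.7507 − 1.75 = 0.0007
false-alarm rate = Φ(0.0007) = 0.5003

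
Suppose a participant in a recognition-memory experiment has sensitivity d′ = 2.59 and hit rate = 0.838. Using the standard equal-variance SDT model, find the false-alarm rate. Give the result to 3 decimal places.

z(hit rate) = z(0.838) = 0.9863
z(FA) = z(H) − d' = 0.9863 − 2.59 = -1.6037
false-alarm rate = Φ(-1.6037) = 0.0544

false-alarm rate = 0.054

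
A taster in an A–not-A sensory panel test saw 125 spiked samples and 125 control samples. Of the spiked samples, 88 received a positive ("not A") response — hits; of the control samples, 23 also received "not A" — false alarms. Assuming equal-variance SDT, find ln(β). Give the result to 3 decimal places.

H = 88/125 = 0.7040
FA = 23/125 = 0.1840
z(H) = z(0.7040) = 0.5359
z(FA) = z(0.1840) = -0.9002
ln β = −½·[z(H)² − z(FA)²] = −0.5 × (0.2872 − 0.8104) = 0.2616

ln β = 0.262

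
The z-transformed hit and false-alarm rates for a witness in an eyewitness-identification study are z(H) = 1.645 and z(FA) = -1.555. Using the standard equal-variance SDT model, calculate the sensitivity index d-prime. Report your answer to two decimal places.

d' = z(H) − z(FA) = 1.645 − (-1.555) = 3.200

d-prime = 3.20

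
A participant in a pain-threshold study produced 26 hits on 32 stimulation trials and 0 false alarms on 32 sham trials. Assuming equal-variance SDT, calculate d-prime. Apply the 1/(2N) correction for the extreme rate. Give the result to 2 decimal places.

The false-alarm rate is 0/32 = 0, so apply the 1/(2N) correction: FA → 1/(2·32) = 0.01562.
z(H) = z(0.81250) = 0.887
z(FA) = z(0.01562) = -2.154
d' = 0.887 − (-2.154) = 3.041

d-prime = 3.04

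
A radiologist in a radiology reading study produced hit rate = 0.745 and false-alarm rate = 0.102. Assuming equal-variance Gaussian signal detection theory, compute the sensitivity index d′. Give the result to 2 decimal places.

z(H) = 0.6588
z(FA) = -1.2702
d' = z(H) − z(FA) = 0.6588 − (-1.2702) = 1.9290

d′ = 1.93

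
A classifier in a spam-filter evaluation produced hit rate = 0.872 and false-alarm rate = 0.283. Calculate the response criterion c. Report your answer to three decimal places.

c = -0.281

Φ⁻¹(H) = 1.1359
Φ⁻¹(FA) = -0.5740
c = −½·[z(H) + z(FA)] = −0.5 × (1.1359 + (-0.5740)) = -0.28095
c < 0: the classifier has a liberal response bias.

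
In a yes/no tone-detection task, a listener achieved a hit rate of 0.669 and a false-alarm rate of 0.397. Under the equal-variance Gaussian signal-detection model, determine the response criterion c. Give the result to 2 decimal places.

c = -0.09

z(H) = z(0.669) = 0.437
z(FA) = z(0.397) = -0.261
c = −½·[z(H) + z(FA)] = −0.5 × (0.437 + (-0.261)) = -0.088
c < 0: the listener has a liberal response bias.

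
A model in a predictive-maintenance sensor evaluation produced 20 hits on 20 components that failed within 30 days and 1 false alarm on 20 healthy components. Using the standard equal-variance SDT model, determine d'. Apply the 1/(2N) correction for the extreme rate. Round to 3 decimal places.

The hit rate is 20/20 = 1, so apply the 1/(2N) correction: H → 1 − 1/(2·20) = 0.97500.
z(H) = z(0.97500) = 1.9600
z(FA) = z(0.05000) = -1.6449
d' = 1.9600 − (-1.6449) = 3.6049

d' = 3.605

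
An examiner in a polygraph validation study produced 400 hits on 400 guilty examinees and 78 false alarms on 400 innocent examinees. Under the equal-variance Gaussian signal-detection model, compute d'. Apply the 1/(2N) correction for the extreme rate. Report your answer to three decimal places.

d' = 3.883

The hit rate is 400/400 = 1, so apply the 1/(2N) correction: H → 1 − 1/(2·400) = 0.99875.
z(H) = z(0.99875) = 3.0233
z(FA) = z(0.19500) = -0.8596
d' = 3.0233 − (-0.8596) = 3.8829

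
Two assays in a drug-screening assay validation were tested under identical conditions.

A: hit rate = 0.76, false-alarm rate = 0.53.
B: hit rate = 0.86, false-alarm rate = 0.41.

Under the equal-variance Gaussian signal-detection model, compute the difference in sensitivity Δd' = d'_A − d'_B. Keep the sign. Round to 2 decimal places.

Δd' = -0.68

A: z(0.76) = 0.706, z(0.53) = 0.075, d' = 0.631
B: z(0.86) = 1.080, z(0.41) = -0.228, d' = 1.308
Δd' = d'_A − d'_B = 0.631 − 1.308 = -0.677
B has the higher sensitivity.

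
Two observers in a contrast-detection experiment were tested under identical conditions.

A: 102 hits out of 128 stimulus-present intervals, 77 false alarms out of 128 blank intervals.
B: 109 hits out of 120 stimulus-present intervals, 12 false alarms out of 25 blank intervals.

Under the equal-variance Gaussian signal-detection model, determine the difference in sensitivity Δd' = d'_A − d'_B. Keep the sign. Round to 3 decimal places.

A: z(0.7969) = 0.8306, z(0.6016) = 0.2575, d' = 0.5731
B: z(0.9083) = 1.3304, z(0.4800) = -0.0502, d' = 1.3806
Δd' = d'_A − d'_B = 0.5731 − 1.3806 = -0.8075
B has the higher sensitivity.

Δd' = -0.808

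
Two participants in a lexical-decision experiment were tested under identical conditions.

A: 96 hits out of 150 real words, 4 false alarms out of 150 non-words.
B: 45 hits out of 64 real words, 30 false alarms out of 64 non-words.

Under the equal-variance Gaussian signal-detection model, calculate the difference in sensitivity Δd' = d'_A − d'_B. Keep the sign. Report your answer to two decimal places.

A: z(0.6400) = 0.358, z(0.0267) = -1.932, d' = 2.290
B: z(0.7031) = 0.533, z(0.4688) = -0.078, d' = 0.611
Δd' = d'_A − d'_B = 2.290 − 0.611 = 1.679
A has the higher sensitivity.

Δd' = 1.68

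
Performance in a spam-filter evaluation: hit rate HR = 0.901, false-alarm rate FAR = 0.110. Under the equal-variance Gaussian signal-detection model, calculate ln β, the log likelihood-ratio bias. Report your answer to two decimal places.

ln β = -0.08

z(H) = z(0.901) = 1.287
z(FA) = z(0.110) = -1.227
ln β = −½·[z(H)² − z(FA)²] = −0.5 × (1.656 − 1.506) = -0.075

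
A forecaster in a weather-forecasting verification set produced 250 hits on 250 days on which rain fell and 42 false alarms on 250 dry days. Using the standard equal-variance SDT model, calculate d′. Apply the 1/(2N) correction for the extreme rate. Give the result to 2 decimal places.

d′ = 3.84

The hit rate is 250/250 = 1, so apply the 1/(2N) correction: H → 1 − 1/(2·250) = 0.99800.
z(H) = z(0.99800) = 2.878
z(FA) = z(0.16800) = -0.962
d' = 2.878 − (-0.962) = 3.840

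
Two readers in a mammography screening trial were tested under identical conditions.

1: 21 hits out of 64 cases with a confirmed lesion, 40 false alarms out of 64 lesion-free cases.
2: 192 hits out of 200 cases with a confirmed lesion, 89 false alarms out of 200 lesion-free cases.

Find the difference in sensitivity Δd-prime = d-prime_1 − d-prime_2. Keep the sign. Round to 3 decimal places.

Δd-prime = -2.653

1: z(0.3281) = -0.4452, z(0.6250) = 0.3186, d' = -0.7638
2: z(0.9600) = 1.7507, z(0.4450) = -0.1383, d' = 1.8890
Δd' = d'_1 − d'_2 = -0.7638 − 1.8890 = -2.6528
2 has the higher sensitivity.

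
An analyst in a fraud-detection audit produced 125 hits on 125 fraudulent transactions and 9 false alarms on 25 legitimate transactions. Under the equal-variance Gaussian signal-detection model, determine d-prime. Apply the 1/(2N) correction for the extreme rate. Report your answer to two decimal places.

The hit rate is 125/125 = 1, so apply the 1/(2N) correction: H → 1 − 1/(2·125) = 0.99600.
z(H) = z(0.99600) = 2.652
z(FA) = z(0.36000) = -0.358
d' = 2.652 − (-0.358) = 3.010

d-prime = 3.01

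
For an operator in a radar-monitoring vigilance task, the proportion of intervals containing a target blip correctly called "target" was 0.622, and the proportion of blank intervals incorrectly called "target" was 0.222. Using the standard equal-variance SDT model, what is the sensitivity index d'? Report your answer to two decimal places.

z(H) = z(0.622) = 0.311
z(FA) = z(0.222) = -0.765
d' = z(H) − z(FA) = 0.311 − (-0.765) = 1.076

d' = 1.08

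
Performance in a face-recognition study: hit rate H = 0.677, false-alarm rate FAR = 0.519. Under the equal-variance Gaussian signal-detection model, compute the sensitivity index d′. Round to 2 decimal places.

d′ = 0.41

z(0.677) = 0.4593, z(0.519) = 0.0476
d' = z(H) − z(FA) = 0.4593 − 0.0476 = 0.4117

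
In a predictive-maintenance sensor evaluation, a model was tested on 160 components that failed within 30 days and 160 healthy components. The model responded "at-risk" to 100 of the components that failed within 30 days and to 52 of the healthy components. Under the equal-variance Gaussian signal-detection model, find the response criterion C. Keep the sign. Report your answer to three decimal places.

H = 100/160 = 0.6250
FA = 52/160 = 0.3250
z(H) = 0.3186
z(FA) = -0.4538
c = −½·[z(H) + z(FA)] = −0.5 × (0.3186 + (-0.4538)) = 0.0676
c > 0: the model has a conservative response bias.

C = 0.068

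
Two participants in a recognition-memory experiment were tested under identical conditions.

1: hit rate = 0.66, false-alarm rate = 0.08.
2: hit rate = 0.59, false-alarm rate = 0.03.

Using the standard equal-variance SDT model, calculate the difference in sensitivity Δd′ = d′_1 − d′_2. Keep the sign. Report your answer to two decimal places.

Δd′ = -0.29

1: z(0.66) = 0.412, z(0.08) = -1.405, d' = 1.817
2: z(0.59) = 0.228, z(0.03) = -1.881, d' = 2.109
Δd' = d'_1 − d'_2 = 1.817 − 2.109 = -0.292
2 has the higher sensitivity.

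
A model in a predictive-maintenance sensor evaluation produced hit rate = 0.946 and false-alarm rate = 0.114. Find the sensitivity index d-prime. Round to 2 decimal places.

z(H) = z(0.946) = 1.607
z(FA) = z(0.114) = -1.206
d' = z(H) − z(FA) = 1.607 − (-1.206) = 2.813

d-prime = 2.81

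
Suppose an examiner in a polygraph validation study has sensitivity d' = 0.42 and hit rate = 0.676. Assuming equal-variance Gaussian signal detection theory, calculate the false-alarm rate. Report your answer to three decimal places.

z(hit rate) = z(0.676) = 0.4565
z(FA) = z(H) − d' = 0.4565 − 0.42 = 0.0365
false-alarm rate = Φ(0.0365) = 0.5146

false-alarm rate = 0.515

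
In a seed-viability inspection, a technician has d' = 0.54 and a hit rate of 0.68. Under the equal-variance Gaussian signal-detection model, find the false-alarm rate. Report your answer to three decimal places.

z(hit rate) = z(0.68) = 0.4677
z(FA) = z(H) − d' = 0.4677 − 0.54 = -0.0723
false-alarm rate = Φ(-0.0723) = 0.4712

false-alarm rate = 0.471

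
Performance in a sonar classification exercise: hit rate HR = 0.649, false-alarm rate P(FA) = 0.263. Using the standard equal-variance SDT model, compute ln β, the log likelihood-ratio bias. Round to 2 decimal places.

ln β = 0.13

z(H) = 0.383
z(FA) = -0.634
ln β = −½·[z(H)² − z(FA)²] = −0.5 × (0.147 − 0.402) = 0.1275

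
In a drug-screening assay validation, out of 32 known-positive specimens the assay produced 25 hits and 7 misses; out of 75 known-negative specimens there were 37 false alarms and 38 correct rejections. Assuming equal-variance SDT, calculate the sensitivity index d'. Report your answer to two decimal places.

H = 25/32 = 0.7812
FA = 37/75 = 0.4933
z(H) = z(0.7812) = 0.776
z(FA) = z(0.4933) = -0.017
d' = z(H) − z(FA) = 0.776 − (-0.017) = 0.793

d' = 0.79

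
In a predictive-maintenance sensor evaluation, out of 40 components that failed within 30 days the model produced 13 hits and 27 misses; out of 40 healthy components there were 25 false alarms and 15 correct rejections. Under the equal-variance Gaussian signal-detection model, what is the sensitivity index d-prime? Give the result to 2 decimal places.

d-prime = -0.77

H = 13/40 = 0.3250
FA = 25/40 = 0.6250
z(0.3250) = -0.454, z(0.6250) = 0.319
d' = z(H) − z(FA) = -0.454 − 0.319 = -0.773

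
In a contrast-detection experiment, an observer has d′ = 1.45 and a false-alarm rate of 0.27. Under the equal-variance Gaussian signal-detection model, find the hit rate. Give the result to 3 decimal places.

z(false-alarm rate) = z(0.27) = -0.6128
z(H) = z(FA) + d' = -0.6128 + 1.45 = 0.8372
hit rate = Φ(0.8372) = 0.7988

hit rate = 0.799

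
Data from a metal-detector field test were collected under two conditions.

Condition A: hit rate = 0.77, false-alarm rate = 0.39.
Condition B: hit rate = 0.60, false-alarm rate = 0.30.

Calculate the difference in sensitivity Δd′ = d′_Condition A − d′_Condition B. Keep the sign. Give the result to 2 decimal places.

Δd′ = 0.24

Condition A: z(0.77) = 0.739, z(0.39) = -0.279, d' = 1.018
Condition B: z(0.60) = 0.253, z(0.30) = -0.524, d' = 0.777
Δd' = d'_Condition A − d'_Condition B = 1.018 − 0.777 = 0.241
Condition A has the higher sensitivity.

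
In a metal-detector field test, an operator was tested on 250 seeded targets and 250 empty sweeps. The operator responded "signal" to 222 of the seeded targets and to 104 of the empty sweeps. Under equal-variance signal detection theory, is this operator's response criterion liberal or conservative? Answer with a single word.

liberal

z(H) = 1.216, z(FA) = -0.212
c = −½·(z(H) + z(FA)) = -0.502
c < 0 → liberal criterion (biased toward responding “yes”).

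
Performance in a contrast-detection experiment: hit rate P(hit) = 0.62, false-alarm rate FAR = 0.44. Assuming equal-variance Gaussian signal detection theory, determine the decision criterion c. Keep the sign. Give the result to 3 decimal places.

c = -0.077

z(H) = z(0.62) = 0.3055
z(FA) = z(0.44) = -0.1510
c = −½·[z(H) + z(FA)] = −0.5 × (0.3055 + (-0.1510)) = -0.07725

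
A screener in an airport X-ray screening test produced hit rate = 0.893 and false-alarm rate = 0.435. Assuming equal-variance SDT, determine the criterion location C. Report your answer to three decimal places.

C = -0.539

Φ⁻¹(0.893) = 1.2426, Φ⁻¹(0.435) = -0.1637
c = −½·[z(H) + z(FA)] = −0.5 × (1.2426 + (-0.1637)) = -0.53945
c < 0: the screener has a liberal response bias.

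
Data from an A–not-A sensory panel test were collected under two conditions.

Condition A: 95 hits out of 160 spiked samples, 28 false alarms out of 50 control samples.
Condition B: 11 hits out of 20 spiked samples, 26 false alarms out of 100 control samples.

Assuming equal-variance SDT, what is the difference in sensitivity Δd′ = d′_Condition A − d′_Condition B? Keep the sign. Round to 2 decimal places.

Δd′ = -0.68

Condition A: z(0.5938) = 0.237, z(0.5600) = 0.151, d' = 0.086
Condition B: z(0.5500) = 0.126, z(0.2600) = -0.643, d' = 0.769
Δd' = d'_Condition A − d'_Condition B = 0.086 − 0.769 = -0.683
Condition B has the higher sensitivity.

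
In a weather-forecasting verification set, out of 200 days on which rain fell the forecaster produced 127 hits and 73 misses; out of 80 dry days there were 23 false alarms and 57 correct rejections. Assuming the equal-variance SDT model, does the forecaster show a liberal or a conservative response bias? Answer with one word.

conservative

z(H) = 0.345, z(FA) = -0.561
c = −½·(z(H) + z(FA)) = 0.108
c > 0 → conservative criterion (biased toward responding “no”).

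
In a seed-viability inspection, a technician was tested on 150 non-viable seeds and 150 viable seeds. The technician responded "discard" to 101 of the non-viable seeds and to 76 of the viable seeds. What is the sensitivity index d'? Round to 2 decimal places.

H = 101/150 = 0.6733
FA = 76/150 = 0.5067
z(0.6733) = 0.4490, z(0.5067) = 0.0168
d' = z(H) − z(FA) = 0.4490 − 0.0168 = 0.4322

d' = 0.43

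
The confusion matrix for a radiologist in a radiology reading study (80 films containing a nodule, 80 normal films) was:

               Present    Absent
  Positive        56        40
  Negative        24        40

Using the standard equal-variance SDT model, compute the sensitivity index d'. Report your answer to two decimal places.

d' = 0.52

H = 56/80 = 0.7000
FA = 40/80 = 0.5000
z(0.7000) = 0.524, z(0.5000) = 0.000
d' = z(H) − z(FA) = 0.524 − 0.000 = 0.524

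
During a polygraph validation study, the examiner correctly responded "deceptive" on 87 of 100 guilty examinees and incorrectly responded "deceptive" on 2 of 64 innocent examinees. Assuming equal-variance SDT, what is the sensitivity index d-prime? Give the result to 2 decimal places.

d-prime = 2.99

H = 87/100 = 0.8700
FA = 2/64 = 0.0312
Φ⁻¹(0.8700) = 1.1264, Φ⁻¹(0.0312) = -1.8634
d' = z(H) − z(FA) = 1.1264 − (-1.8634) = 2.9898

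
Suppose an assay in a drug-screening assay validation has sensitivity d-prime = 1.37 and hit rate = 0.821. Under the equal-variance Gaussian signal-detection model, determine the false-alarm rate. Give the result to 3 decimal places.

z(hit rate) = z(0.821) = 0.9192
z(FA) = z(H) − d' = 0.9192 − 1.37 = -0.4508
false-alarm rate = Φ(-0.4508) = 0.3261

false-alarm rate = 0.326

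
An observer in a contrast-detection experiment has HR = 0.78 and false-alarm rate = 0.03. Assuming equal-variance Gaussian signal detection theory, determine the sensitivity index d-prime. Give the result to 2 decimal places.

d-prime = 2.65

z(H) = z(0.78) = 0.772
z(FA) = z(0.03) = -1.881
d' = z(H) − z(FA) = 0.772 − (-1.881) = 2.653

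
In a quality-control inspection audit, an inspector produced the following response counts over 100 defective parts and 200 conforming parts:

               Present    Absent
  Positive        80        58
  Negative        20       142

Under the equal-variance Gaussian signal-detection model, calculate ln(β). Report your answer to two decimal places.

ln β = -0.20

H = 80/100 = 0.8000
FA = 58/200 = 0.2900
z(H) = 0.842
z(FA) = -0.553
ln β = −½·[z(H)² − z(FA)²] = −0.5 × (0.709 − 0.306) = -0.2015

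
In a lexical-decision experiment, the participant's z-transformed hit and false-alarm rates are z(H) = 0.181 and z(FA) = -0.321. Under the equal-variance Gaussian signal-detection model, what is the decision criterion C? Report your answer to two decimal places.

C = 0.07

c = −½·[z(H) + z(FA)] = −½·(0.181 + (-0.321)) = 0.070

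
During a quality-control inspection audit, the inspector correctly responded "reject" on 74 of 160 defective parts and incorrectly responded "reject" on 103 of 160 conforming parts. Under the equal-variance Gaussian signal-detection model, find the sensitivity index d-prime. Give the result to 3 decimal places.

d-prime = -0.463

H = 74/160 = 0.4625
FA = 103/160 = 0.6438
z(H) = -0.0941
z(FA) = 0.3686
d' = z(H) − z(FA) = -0.0941 − 0.3686 = -0.4627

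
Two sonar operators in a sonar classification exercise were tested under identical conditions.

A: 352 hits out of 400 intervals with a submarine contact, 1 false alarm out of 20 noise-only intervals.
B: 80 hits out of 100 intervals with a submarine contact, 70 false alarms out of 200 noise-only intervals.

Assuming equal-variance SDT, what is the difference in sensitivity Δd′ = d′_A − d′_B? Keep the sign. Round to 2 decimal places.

A: z(0.8800) = 1.175, z(0.0500) = -1.645, d' = 2.820
B: z(0.8000) = 0.842, z(0.3500) = -0.385, d' = 1.227
Δd' = d'_A − d'_B = 2.820 − 1.227 = 1.593
A has the higher sensitivity.

Δd′ = 1.59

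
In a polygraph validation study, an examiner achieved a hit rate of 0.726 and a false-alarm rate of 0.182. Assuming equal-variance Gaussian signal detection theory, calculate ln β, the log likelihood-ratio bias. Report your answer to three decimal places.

ln β = 0.232

Φ⁻¹(H) = 0.6008
Φ⁻¹(FA) = -0.9078
ln β = −½·[z(H)² − z(FA)²] = −0.5 × (0.3610 − 0.8241) = 0.23155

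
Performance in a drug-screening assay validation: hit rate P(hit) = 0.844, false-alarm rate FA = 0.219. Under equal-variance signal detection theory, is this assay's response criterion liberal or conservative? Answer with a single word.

liberal

z(H) = 1.011, z(FA) = -0.776
c = −½·(z(H) + z(FA)) = -0.1175
c < 0 → liberal criterion (biased toward responding “yes”).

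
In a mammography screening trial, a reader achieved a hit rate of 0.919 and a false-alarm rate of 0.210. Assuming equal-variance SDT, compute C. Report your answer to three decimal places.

z(H) = z(0.919) = 1.3984
z(FA) = z(0.210) = -0.8064
c = −½·[z(H) + z(FA)] = −0.5 × (1.3984 + (-0.8064)) = -0.2960

C = -0.296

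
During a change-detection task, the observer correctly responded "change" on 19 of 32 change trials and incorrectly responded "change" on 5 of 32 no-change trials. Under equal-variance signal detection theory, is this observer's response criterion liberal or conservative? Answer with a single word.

z(H) = 0.237, z(FA) = -1.010
c = −½·(z(H) + z(FA)) = 0.3865
c > 0 → conservative criterion (biased toward responding “no”).

conservative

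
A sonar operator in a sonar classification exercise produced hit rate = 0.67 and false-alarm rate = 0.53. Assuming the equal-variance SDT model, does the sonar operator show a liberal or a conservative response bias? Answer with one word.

liberal

z(H) = 0.440, z(FA) = 0.075
c = −½·(z(H) + z(FA)) = -0.2575
c < 0 → liberal criterion (biased toward responding “yes”).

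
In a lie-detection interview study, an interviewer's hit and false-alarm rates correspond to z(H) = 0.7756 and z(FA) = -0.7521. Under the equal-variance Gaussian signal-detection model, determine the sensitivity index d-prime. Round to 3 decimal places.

d' = z(H) − z(FA) = 0.7756 − (-0.7521) = 1.5277

d-prime = 1.528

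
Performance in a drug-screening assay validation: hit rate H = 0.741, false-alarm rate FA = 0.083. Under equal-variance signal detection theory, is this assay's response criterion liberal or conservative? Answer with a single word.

z(H) = 0.646, z(FA) = -1.385
c = −½·(z(H) + z(FA)) = 0.3695
c > 0 → conservative criterion (biased toward responding “no”).

conservative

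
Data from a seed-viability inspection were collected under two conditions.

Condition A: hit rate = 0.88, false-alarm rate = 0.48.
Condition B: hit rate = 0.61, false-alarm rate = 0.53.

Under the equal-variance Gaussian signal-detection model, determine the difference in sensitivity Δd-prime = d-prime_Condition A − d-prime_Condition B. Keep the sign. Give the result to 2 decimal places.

Condition A: z(0.88) = 1.175, z(0.48) = -0.050, d' = 1.225
Condition B: z(0.61) = 0.279, z(0.53) = 0.075, d' = 0.204
Δd' = d'_Condition A − d'_Condition B = 1.225 − 0.204 = 1.021
Condition A has the higher sensitivity.

Δd-prime = 1.02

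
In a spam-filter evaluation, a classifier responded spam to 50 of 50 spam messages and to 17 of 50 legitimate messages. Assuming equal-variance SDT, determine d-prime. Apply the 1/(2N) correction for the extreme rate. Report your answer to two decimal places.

The hit rate is 50/50 = 1, so apply the 1/(2N) correction: H → 1 − 1/(2·50) = 0.99000.
z(H) = z(0.99000) = 2.326
z(FA) = z(0.34000) = -0.412
d' = 2.326 − (-0.412) = 2.738

d-prime = 2.74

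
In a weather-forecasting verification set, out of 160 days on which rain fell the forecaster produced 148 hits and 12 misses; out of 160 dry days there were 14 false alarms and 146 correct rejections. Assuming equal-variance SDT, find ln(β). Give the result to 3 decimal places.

H = 148/160 = 0.9250
FA = 14/160 = 0.0875
Φ⁻¹(H) = 1.4395
Φ⁻¹(FA) = -1.3563
ln β = −½·[z(H)² − z(FA)²] = −0.5 × (2.0722 − 1.8395) = -0.11635

ln β = -0.116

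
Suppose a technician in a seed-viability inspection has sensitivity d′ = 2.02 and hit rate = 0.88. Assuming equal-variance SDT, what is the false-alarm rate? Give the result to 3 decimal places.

false-alarm rate = 0.199

z(hit rate) = z(0.88) = 1.1750
z(FA) = z(H) − d' = 1.1750 − 2.02 = -0.8450
false-alarm rate = Φ(-0.8450) = 0.1991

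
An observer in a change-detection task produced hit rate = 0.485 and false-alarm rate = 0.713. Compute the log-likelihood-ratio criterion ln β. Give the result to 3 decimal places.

ln β = 0.157

z(H) = -0.0376
z(FA) = 0.5622
ln β = −½·[z(H)² − z(FA)²] = −0.5 × (0.0014 − 0.3161) = 0.15735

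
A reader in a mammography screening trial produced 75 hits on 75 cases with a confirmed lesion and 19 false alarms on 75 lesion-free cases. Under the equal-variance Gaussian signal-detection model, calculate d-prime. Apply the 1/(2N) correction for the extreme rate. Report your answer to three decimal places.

d-prime = 3.139

The hit rate is 75/75 = 1, so apply the 1/(2N) correction: H → 1 − 1/(2·75) = 0.99333.
z(H) = z(0.99333) = 2.4746
z(FA) = z(0.25333) = -0.6640
d' = 2.4746 − (-0.6640) = 3.1386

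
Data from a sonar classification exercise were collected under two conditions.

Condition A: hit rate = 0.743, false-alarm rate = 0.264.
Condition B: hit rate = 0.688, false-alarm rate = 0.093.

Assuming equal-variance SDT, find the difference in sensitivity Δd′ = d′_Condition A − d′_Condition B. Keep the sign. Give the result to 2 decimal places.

Δd′ = -0.53

Condition A: z(0.743) = 0.653, z(0.264) = -0.631, d' = 1.284
Condition B: z(0.688) = 0.490, z(0.093) = -1.323, d' = 1.813
Δd' = d'_Condition A − d'_Condition B = 1.284 − 1.813 = -0.529
Condition B has the higher sensitivity.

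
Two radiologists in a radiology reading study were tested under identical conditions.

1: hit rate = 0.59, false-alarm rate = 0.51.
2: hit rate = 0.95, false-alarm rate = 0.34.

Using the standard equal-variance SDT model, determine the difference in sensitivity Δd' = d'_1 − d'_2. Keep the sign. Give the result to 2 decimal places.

Δd' = -1.85

1: z(0.59) = 0.228, z(0.51) = 0.025, d' = 0.203
2: z(0.95) = 1.645, z(0.34) = -0.412, d' = 2.057
Δd' = d'_1 − d'_2 = 0.203 − 2.057 = -1.854
2 has the higher sensitivity.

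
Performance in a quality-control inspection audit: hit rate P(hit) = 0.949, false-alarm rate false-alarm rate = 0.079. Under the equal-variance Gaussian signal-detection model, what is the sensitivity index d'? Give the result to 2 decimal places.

z(H) = 1.635
z(FA) = -1.412
d' = z(H) − z(FA) = 1.635 − (-1.412) = 3.047

d' = 3.05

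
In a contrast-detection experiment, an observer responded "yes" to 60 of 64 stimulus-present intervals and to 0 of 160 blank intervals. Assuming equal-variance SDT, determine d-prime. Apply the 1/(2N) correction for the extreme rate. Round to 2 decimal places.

d-prime = 4.27

The false-alarm rate is 0/160 = 0, so apply the 1/(2N) correction: FA → 1/(2·160) = 0.00313.
z(H) = z(0.93750) = 1.534
z(FA) = z(0.00313) = -2.734
d' = 1.534 − (-2.734) = 4.268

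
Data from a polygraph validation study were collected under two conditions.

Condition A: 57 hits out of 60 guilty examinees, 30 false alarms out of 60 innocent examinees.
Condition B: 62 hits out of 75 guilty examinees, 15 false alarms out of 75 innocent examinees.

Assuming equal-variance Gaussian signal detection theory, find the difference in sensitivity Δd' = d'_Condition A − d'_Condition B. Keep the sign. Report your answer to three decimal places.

Δd' = -0.138

Condition A: z(0.9500) = 1.6449, z(0.5000) = 0.0000, d' = 1.6449
Condition B: z(0.8267) = 0.9412, z(0.2000) = -0.8416, d' = 1.7828
Δd' = d'_Condition A − d'_Condition B = 1.6449 − 1.7828 = -0.1379
Condition B has the higher sensitivity.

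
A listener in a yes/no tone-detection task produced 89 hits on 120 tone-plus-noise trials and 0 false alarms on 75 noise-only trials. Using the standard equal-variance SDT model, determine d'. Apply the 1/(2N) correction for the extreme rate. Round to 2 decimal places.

The false-alarm rate is 0/75 = 0, so apply the 1/(2N) correction: FA → 1/(2·75) = 0.00667.
z(H) = z(0.74167) = 0.649
z(FA) = z(0.00667) = -2.475
d' = 0.649 − (-2.475) = 3.124

d' = 3.12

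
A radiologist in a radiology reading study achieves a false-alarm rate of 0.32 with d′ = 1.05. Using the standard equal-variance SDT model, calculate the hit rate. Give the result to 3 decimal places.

hit rate = 0.720

z(false-alarm rate) = z(0.32) = -0.4677
z(H) = z(FA) + d' = -0.4677 + 1.05 = 0.5823
hit rate = Φ(0.5823) = 0.7198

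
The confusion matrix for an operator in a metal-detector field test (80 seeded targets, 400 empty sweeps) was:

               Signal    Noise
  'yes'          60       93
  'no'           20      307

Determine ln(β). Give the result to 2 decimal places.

H = 60/80 = 0.7500
FA = 93/400 = 0.2325
z(H) = 0.674
z(FA) = -0.731
ln β = −½·[z(H)² − z(FA)²] = −0.5 × (0.454 − 0.534) = 0.040

ln β = 0.04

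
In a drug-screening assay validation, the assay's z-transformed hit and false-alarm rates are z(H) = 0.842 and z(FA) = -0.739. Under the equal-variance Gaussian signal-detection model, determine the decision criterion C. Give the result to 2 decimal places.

C = -0.05

c = −½·[z(H) + z(FA)] = −½·(0.842 + (-0.739)) = -0.0515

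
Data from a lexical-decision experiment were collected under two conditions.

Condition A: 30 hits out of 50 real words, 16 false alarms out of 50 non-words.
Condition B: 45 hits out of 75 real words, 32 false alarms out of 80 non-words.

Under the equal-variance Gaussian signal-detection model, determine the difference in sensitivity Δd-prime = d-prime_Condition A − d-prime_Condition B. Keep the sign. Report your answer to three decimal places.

Δd-prime = 0.214

Condition A: z(0.6000) = 0.2533, z(0.3200) = -0.4677, d' = 0.7210
Condition B: z(0.6000) = 0.2533, z(0.4000) = -0.2533, d' = 0.5066
Δd' = d'_Condition A − d'_Condition B = 0.7210 − 0.5066 = 0.2144
Condition A has the higher sensitivity.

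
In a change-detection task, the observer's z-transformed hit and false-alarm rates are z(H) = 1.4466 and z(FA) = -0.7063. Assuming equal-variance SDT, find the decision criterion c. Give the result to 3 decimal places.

c = −½·[z(H) + z(FA)] = −½·(1.4466 + (-0.7063)) = -0.37015
c < 0: the observer has a liberal response bias.

c = -0.370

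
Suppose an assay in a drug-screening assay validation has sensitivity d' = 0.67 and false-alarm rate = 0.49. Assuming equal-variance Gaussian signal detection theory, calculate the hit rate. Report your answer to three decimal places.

hit rate = 0.741

z(false-alarm rate) = z(0.49) = -0.0251
z(H) = z(FA) + d' = -0.0251 + 0.67 = 0.6449
hit rate = Φ(0.6449) = 0.7405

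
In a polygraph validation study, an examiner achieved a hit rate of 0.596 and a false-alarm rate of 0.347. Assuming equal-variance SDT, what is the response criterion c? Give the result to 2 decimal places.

z(H) = 0.2430
z(FA) = -0.3934
c = −½·[z(H) + z(FA)] = −0.5 × (0.2430 + (-0.3934)) = 0.0752
c > 0: the examiner has a conservative response bias.

c = 0.08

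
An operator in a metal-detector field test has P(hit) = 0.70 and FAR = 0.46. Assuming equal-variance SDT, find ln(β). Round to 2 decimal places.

Φ⁻¹(H) = Φ⁻¹(0.70) = 0.524
Φ⁻¹(FA) = Φ⁻¹(0.46) = -0.100
ln β = −½·[z(H)² − z(FA)²] = −0.5 × (0.275 − 0.010) = -0.1325

ln β = -0.13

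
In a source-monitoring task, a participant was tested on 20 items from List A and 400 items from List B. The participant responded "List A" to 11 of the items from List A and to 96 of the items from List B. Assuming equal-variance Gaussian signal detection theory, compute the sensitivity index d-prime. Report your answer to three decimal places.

H = 11/20 = 0.5500
FA = 96/400 = 0.2400
Φ⁻¹(H) = Φ⁻¹(0.5500) = 0.1257
Φ⁻¹(FA) = Φ⁻¹(0.2400) = -0.7063
d' = z(H) − z(FA) = 0.1257 − (-0.7063) = 0.8320

d-prime = 0.832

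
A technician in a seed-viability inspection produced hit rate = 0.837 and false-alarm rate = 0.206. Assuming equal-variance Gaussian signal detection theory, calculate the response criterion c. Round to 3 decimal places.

z(H) = z(0.837) = 0.9822
z(FA) = z(0.206) = -0.8204
c = −½·[z(H) + z(FA)] = −0.5 × (0.9822 + (-0.8204)) = -0.0809

c = -0.081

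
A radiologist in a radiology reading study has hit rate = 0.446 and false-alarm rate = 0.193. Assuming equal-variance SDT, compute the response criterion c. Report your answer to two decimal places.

Φ⁻¹(H) = -0.136
Φ⁻¹(FA) = -0.867
c = −½·[z(H) + z(FA)] = −0.5 × (-0.136 + (-0.867)) = 0.5015

c = 0.50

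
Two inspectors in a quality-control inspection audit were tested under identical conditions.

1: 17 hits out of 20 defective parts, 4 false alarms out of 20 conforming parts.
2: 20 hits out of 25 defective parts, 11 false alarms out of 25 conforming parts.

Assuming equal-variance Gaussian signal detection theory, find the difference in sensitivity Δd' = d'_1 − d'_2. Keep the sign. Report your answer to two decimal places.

1: z(0.8500) = 1.036, z(0.2000) = -0.842, d' = 1.878
2: z(0.8000) = 0.842, z(0.4400) = -0.151, d' = 0.993
Δd' = d'_1 − d'_2 = 1.878 − 0.993 = 0.885
1 has the higher sensitivity.

Δd' = 0.89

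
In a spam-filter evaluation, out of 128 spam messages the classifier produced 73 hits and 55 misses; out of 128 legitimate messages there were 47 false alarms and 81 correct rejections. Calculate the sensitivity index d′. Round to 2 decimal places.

H = 73/128 = 0.5703
FA = 47/128 = 0.3672
z(H) = z(0.5703) = 0.1771
z(FA) = z(0.3672) = -0.3393
d' = z(H) − z(FA) = 0.1771 − (-0.3393) = 0.5164

d′ = 0.52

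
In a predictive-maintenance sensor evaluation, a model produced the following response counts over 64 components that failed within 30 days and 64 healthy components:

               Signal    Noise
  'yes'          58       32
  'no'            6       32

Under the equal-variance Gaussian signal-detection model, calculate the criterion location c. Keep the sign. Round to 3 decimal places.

H = 58/64 = 0.9062
FA = 32/64 = 0.5000
Φ⁻¹(H) = Φ⁻¹(0.9062) = 1.3177
Φ⁻¹(FA) = Φ⁻¹(0.5000) = 0.0000
c = −½·[z(H) + z(FA)] = −0.5 × (1.3177 + 0.0000) = -0.65885

c = -0.659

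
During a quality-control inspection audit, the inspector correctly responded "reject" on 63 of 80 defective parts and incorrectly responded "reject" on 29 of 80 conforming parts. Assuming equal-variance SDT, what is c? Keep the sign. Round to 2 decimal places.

H = 63/80 = 0.7875
FA = 29/80 = 0.3625
Φ⁻¹(H) = 0.798
Φ⁻¹(FA) = -0.352
c = −½·[z(H) + z(FA)] = −0.5 × (0.798 + (-0.352)) = -0.223
c < 0: the inspector has a liberal response bias.

c = -0.22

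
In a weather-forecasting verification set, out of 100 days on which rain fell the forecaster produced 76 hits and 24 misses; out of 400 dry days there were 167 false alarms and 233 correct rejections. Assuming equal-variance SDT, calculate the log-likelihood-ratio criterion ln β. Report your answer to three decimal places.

H = 76/100 = 0.7600
FA = 167/400 = 0.4175
z(0.7600) = 0.7063, z(0.4175) = -0.2083
ln β = −½·[z(H)² − z(FA)²] = −0.5 × (0.4989 − 0.0434) = -0.22775

ln β = -0.228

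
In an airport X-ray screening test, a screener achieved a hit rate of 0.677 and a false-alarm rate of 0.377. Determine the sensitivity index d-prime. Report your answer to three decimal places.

d-prime = 0.773

z(H) = 0.4593
z(FA) = -0.3134
d' = z(H) − z(FA) = 0.4593 − (-0.3134) = 0.7727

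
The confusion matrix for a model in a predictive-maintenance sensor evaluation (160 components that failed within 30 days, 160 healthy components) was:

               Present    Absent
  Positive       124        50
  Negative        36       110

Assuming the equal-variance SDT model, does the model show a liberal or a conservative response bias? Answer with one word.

z(H) = 0.755, z(FA) = -0.489
c = −½·(z(H) + z(FA)) = -0.133
c < 0 → liberal criterion (biased toward responding “yes”).

liberal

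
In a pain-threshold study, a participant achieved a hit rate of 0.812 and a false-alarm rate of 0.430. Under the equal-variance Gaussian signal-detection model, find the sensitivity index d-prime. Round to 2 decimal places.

d-prime = 1.06

Φ⁻¹(H) = Φ⁻¹(0.812) = 0.8853
Φ⁻¹(FA) = Φ⁻¹(0.430) = -0.1764
d' = z(H) − z(FA) = 0.8853 − (-0.1764) = 1.0617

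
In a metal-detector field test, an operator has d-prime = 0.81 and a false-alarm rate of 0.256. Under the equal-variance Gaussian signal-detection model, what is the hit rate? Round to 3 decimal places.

hit rate = 0.561

z(false-alarm rate) = z(0.256) = -0.6557
z(H) = z(FA) + d' = -0.6557 + 0.81 = 0.1543
hit rate = Φ(0.1543) = 0.5613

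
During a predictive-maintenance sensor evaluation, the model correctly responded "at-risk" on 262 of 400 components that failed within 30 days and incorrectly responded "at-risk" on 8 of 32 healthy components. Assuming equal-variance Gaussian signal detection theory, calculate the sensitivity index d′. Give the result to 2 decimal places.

d′ = 1.07

H = 262/400 = 0.6550
FA = 8/32 = 0.2500
Φ⁻¹(H) = Φ⁻¹(0.6550) = 0.3989
Φ⁻¹(FA) = Φ⁻¹(0.2500) = -0.6745
d' = z(H) − z(FA) = 0.3989 − (-0.6745) = 1.0734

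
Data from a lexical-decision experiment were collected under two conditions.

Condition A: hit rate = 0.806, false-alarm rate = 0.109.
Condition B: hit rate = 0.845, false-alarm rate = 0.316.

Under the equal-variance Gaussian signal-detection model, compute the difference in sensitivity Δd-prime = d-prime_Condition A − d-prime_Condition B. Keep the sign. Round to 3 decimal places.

Δd-prime = 0.601

Condition A: z(0.806) = 0.8633, z(0.109) = -1.2319, d' = 2.0952
Condition B: z(0.845) = 1.0152, z(0.316) = -0.4789, d' = 1.4941
Δd' = d'_Condition A − d'_Condition B = 2.0952 − 1.4941 = 0.6011
Condition A has the higher sensitivity.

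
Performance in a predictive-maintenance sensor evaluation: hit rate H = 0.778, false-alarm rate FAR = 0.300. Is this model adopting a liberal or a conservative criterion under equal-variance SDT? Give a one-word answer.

liberal

z(H) = 0.765, z(FA) = -0.524
c = −½·(z(H) + z(FA)) = -0.1205
c < 0 → liberal criterion (biased toward responding “yes”).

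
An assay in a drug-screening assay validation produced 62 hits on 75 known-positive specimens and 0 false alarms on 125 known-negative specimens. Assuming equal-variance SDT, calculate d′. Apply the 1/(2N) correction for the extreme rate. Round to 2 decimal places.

The false-alarm rate is 0/125 = 0, so apply the 1/(2N) correction: FA → 1/(2·125) = 0.00400.
z(H) = z(0.82667) = 0.941
z(FA) = z(0.00400) = -2.652
d' = 0.941 − (-2.652) = 3.593

d′ = 3.59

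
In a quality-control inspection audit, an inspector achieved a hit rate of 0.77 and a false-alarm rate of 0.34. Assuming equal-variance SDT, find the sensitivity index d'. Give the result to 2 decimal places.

d' = 1.15

z(0.77) = 0.7388, z(0.34) = -0.4125
d' = z(H) − z(FA) = 0.7388 − (-0.4125) = 1.1513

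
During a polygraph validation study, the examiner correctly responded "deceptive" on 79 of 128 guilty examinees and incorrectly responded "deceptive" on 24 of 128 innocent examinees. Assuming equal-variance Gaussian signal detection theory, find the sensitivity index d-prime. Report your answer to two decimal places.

H = 79/128 = 0.6172
FA = 24/128 = 0.1875
Φ⁻¹(H) = Φ⁻¹(0.6172) = 0.2981
Φ⁻¹(FA) = Φ⁻¹(0.1875) = -0.8871
d' = z(H) − z(FA) = 0.2981 − (-0.8871) = 1.1852

d-prime = 1.19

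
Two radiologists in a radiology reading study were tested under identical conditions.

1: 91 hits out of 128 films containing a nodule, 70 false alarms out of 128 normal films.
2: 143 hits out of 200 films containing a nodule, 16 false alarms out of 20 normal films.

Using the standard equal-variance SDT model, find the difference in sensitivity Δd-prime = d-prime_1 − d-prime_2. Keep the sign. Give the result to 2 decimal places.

1: z(0.7109) = 0.556, z(0.5469) = 0.118, d' = 0.438
2: z(0.7150) = 0.568, z(0.8000) = 0.842, d' = -0.274
Δd' = d'_1 − d'_2 = 0.438 − (-0.274) = 0.712
1 has the higher sensitivity.

Δd-prime = 0.71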